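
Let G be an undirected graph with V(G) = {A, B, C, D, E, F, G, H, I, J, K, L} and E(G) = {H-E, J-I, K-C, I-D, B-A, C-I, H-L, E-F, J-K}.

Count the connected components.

4

From A: component {A, B}.
From C: component {C, D, I, J, K}.
From E: component {E, F, H, L}.
From G: component {G}.
That's 4 components.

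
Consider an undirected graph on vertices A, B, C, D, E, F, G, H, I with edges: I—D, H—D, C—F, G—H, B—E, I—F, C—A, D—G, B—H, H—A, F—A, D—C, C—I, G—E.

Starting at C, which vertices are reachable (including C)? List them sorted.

Start at C.
Its neighbours: A, D, F, I.
Then their neighbours: G, H.
Then next layer: B, E.
Every vertex is now reached.

A, B, C, D, E, F, G, H, I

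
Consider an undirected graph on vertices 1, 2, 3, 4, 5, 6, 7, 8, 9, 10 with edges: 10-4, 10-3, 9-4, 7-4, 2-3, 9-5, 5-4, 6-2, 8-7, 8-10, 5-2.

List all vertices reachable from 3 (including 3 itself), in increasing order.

Start at 3.
Its neighbours: 2, 10.
Then their neighbours: 4, 5, 6, 8.
Then next layer: 7, 9.
Nothing further is reachable.

2, 3, 4, 5, 6, 7, 8, 9, 10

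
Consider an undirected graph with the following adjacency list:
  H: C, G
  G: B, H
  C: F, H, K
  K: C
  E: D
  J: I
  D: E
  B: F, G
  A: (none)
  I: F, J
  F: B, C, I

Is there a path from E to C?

Explore from E.
Distance 1: reach D.
The search is exhausted without reaching C; it lies in a different component.

No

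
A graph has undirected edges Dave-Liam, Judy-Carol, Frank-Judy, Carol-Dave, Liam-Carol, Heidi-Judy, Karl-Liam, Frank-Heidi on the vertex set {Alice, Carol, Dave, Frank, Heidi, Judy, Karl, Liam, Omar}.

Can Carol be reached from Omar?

Omar has no edges, so nothing is reachable from it.

No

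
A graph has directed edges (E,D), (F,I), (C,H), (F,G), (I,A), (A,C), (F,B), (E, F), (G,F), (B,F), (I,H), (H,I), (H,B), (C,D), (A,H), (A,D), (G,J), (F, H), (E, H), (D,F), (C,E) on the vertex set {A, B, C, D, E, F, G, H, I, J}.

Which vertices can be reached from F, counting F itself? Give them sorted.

A, B, C, D, E, F, G, H, I, J

Start at F.
Its neighbours: B, G, H, I.
Then their neighbours: A, J.
Then next layer: C, D.
Then next layer: E.
Every vertex is now reached.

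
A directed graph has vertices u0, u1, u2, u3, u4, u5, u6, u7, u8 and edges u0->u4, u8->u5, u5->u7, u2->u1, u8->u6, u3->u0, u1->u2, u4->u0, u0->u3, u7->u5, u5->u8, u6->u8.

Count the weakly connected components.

From u0: component {u0, u3, u4}.
From u1: component {u1, u2}.
From u5: component {u5, u6, u7, u8}.
That's 3 components.

3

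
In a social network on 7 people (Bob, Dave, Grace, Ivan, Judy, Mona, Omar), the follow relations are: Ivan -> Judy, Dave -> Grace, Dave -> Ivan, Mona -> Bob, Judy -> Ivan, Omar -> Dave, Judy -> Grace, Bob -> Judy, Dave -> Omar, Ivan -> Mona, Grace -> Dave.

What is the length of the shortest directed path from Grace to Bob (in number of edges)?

4

Distance 0: Grace.
Distance 1: Dave.
Distance 2: Ivan, Omar.
Distance 3: Judy, Mona.
Distance 4: Bob — contains Bob.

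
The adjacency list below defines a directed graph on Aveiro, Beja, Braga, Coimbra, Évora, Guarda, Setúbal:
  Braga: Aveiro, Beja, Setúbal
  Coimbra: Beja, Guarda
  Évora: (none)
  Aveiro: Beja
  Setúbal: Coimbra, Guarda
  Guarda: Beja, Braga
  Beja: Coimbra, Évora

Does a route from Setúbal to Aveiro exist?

Explore from Setúbal.
Distance 1: reach Coimbra, Guarda.
Distance 2: reach Beja, Braga.
Distance 3: reach Aveiro, Évora.
Found Aveiro.

Yes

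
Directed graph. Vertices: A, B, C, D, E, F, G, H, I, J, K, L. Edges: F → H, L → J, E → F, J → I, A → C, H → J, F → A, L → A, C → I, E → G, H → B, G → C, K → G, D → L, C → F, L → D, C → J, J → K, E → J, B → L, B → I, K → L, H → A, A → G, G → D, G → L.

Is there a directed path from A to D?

Explore from A.
Distance 1: reach C, G.
Distance 2: reach D, F, I, J, L.
Found D.

Yes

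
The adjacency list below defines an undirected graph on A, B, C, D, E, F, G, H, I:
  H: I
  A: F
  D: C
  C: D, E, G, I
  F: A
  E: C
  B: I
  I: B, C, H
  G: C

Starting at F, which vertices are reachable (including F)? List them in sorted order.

A, F

Start at F.
Its neighbours: A.
Nothing further is reachable.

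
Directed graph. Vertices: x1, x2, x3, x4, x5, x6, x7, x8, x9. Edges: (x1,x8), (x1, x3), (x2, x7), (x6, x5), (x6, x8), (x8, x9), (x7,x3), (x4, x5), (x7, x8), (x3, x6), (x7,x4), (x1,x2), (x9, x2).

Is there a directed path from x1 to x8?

Yes

Explore from x1.
Distance 1: reach x2, x3, x8.
Found x8.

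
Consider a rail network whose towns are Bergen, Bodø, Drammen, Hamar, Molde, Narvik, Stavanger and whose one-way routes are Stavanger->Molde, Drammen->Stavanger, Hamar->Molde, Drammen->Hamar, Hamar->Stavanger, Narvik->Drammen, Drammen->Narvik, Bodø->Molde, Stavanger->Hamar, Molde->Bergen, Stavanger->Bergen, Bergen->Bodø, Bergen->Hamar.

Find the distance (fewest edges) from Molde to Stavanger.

3

Distance 0: Molde.
Distance 1: Bergen.
Distance 2: Bodø, Hamar.
Distance 3: Stavanger — contains Stavanger.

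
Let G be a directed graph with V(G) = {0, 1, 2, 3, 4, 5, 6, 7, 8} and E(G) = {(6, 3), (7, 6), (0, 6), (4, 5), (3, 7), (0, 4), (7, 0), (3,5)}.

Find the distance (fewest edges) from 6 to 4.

Distance 0: 6.
Distance 1: 3.
Distance 2: 5, 7.
Distance 3: 0.
Distance 4: 4 — contains 4.

4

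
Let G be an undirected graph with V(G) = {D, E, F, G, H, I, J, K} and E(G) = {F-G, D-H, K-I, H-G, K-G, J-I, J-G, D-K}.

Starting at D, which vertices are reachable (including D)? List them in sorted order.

D, F, G, H, I, J, K

Start at D.
Its neighbours: H, K.
Then their neighbours: G, I.
Then next layer: F, J.
Nothing further is reachable.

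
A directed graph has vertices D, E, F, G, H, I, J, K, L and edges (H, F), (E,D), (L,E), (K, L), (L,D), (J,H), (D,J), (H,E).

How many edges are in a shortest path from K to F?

Distance 0: K.
Distance 1: L.
Distance 2: D, E.
Distance 3: J.
Distance 4: H.
Distance 5: F — contains F.

5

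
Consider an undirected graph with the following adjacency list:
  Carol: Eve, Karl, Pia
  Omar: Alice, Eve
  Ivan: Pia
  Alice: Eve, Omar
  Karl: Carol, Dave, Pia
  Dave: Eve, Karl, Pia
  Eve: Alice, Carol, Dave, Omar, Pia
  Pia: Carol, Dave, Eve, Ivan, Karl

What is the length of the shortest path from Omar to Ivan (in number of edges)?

Distance 0: Omar.
Distance 1: Alice, Eve.
Distance 2: Carol, Dave, Pia.
Distance 3: Ivan, Karl — contains Ivan.

3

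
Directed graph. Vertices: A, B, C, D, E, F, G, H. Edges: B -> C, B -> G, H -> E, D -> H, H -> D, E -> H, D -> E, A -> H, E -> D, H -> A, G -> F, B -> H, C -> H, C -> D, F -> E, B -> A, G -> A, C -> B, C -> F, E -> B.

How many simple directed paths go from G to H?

7

G→A→H
G→F→E→B→A→H
G→F→E→B→C→D→H
G→F→E→B→C→H
G→F→E→B→H
G→F→E→D→H
G→F→E→H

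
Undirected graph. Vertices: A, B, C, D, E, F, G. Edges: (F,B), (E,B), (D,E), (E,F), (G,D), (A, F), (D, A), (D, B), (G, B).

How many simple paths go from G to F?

10

G–B–D–A–F
G–B–D–E–F
G–B–E–D–A–F
G–B–E–F
G–B–F
G–D–A–F
G–D–B–E–F
G–D–B–F
G–D–E–B–F
G–D–E–F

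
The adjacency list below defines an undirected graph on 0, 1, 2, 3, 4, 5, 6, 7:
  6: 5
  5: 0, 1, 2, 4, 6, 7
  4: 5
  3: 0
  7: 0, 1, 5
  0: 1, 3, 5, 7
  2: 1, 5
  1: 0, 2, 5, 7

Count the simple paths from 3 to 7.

7

3–0–1–2–5–7
3–0–1–5–7
3–0–1–7
3–0–5–1–7
3–0–5–2–1–7
3–0–5–7
3–0–7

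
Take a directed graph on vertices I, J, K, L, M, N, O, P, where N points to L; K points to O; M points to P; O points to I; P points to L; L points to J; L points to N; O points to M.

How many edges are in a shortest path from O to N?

4

Distance 0: O.
Distance 1: I, M.
Distance 2: P.
Distance 3: L.
Distance 4: J, N — contains N.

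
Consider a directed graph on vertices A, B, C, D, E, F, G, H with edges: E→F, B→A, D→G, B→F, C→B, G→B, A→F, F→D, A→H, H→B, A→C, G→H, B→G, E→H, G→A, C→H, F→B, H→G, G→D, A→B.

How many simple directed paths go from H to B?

H→B
H→G→A→B
H→G→A→C→B
H→G→A→F→B
H→G→B

5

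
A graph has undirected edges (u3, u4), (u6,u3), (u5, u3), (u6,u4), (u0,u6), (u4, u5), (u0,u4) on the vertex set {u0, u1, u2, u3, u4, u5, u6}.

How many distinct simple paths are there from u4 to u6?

u4–u0–u6
u4–u3–u6
u4–u5–u3–u6
u4–u6

4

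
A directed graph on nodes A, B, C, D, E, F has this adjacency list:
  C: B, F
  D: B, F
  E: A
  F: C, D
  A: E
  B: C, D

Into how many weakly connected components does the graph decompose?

2

From A: component {A, E}.
From B: component {B, C, D, F}.
That's 2 components.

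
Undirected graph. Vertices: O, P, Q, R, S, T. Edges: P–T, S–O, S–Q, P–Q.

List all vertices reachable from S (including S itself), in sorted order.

Start at S.
Its neighbours: O, Q.
Then their neighbours: P.
Then next layer: T.
Nothing further is reachable.

O, P, Q, S, T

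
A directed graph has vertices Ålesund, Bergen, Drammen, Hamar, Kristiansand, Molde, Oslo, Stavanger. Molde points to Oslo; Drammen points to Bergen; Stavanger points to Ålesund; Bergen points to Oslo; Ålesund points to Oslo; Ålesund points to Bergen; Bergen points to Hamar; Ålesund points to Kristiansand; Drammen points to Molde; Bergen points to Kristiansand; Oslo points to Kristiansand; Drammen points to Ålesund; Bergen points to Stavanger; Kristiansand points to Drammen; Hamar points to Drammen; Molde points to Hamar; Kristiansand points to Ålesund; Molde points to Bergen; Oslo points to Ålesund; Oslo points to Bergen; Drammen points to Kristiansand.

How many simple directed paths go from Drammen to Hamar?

10

Drammen→Ålesund→Bergen→Hamar
Drammen→Ålesund→Oslo→Bergen→Hamar
Drammen→Bergen→Hamar
Drammen→Kristiansand→Ålesund→Bergen→Hamar
Drammen→Kristiansand→Ålesund→Oslo→Bergen→Hamar
Drammen→Molde→Bergen→Hamar
Drammen→Molde→Hamar
Drammen→Molde→Oslo→Ålesund→Bergen→Hamar
Drammen→Molde→Oslo→Bergen→Hamar
Drammen→Molde→Oslo→Kristiansand→Ålesund→Bergen→Hamar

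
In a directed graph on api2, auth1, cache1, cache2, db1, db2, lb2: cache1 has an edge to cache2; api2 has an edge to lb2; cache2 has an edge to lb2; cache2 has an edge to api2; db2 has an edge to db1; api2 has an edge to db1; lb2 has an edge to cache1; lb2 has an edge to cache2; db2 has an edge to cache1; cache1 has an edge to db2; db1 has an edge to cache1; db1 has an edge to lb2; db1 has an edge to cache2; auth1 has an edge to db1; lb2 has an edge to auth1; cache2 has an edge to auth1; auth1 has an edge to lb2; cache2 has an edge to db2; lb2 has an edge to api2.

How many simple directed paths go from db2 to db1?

db2→cache1→cache2→api2→db1
db2→cache1→cache2→api2→lb2→auth1→db1
db2→cache1→cache2→auth1→db1
db2→cache1→cache2→auth1→lb2→api2→db1
db2→cache1→cache2→lb2→api2→db1
db2→cache1→cache2→lb2→auth1→db1
db2→db1

7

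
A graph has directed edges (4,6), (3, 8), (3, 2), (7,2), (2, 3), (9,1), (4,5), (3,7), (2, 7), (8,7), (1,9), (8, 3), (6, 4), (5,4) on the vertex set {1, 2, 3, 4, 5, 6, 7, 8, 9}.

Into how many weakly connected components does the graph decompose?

3

From 1: component {1, 9}.
From 2: component {2, 3, 7, 8}.
From 4: component {4, 5, 6}.
That's 3 components.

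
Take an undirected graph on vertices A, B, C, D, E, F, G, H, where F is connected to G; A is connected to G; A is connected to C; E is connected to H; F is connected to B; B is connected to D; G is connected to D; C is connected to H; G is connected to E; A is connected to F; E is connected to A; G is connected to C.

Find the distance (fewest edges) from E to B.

3

Distance 0: E.
Distance 1: A, G, H.
Distance 2: C, D, F.
Distance 3: B — contains B.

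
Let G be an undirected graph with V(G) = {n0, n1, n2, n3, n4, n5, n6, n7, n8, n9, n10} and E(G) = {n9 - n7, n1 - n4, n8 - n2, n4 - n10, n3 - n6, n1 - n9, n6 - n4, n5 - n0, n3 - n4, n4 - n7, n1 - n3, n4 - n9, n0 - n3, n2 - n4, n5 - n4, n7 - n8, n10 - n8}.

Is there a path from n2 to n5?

Yes

Explore from n2.
Distance 1: reach n4, n8.
Distance 2: reach n1, n3, n5, n6, n7, n9, n10.
Found n5.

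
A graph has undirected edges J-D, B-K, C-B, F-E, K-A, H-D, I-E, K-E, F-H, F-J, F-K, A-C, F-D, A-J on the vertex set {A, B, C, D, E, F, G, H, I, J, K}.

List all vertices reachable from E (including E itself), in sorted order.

Start at E.
Its neighbours: F, I, K.
Then their neighbours: A, B, D, H, J.
Then next layer: C.
Nothing further is reachable.

A, B, C, D, E, F, H, I, J, K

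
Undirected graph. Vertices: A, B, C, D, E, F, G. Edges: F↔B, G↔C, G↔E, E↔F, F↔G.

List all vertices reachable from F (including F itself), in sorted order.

B, C, E, F, G

Start at F.
Its neighbours: B, E, G.
Then their neighbours: C.
Nothing further is reachable.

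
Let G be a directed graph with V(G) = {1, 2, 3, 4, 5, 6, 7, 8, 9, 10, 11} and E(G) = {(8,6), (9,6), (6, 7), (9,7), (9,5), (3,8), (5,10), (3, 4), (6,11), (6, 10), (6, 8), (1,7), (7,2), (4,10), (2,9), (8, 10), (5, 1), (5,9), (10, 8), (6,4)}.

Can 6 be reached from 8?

Explore from 8.
Distance 1: reach 6, 10.
Found 6.

Yes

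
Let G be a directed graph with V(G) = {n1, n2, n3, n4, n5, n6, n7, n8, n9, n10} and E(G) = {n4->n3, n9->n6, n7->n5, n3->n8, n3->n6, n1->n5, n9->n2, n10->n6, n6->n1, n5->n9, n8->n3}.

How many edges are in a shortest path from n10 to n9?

Distance 0: n10.
Distance 1: n6.
Distance 2: n1.
Distance 3: n5.
Distance 4: n9 — contains n9.

4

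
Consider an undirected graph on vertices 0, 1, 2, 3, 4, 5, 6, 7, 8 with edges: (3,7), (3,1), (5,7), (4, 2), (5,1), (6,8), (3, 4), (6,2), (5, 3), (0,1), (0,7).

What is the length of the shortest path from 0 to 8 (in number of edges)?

Distance 0: 0.
Distance 1: 1, 7.
Distance 2: 3, 5.
Distance 3: 4.
Distance 4: 2.
Distance 5: 6.
Distance 6: 8 — contains 8.

6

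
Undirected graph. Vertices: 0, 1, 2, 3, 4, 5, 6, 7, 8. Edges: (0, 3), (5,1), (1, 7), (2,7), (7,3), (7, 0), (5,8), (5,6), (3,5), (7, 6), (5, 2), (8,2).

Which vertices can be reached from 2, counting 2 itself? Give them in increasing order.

0, 1, 2, 3, 5, 6, 7, 8

Start at 2.
Its neighbours: 5, 7, 8.
Then their neighbours: 0, 1, 3, 6.
Nothing further is reachable.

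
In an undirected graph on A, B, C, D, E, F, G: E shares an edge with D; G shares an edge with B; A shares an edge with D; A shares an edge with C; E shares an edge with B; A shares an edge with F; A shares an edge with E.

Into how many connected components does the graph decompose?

1

From A: component {A, B, C, D, E, F, G}.
That's 1 component.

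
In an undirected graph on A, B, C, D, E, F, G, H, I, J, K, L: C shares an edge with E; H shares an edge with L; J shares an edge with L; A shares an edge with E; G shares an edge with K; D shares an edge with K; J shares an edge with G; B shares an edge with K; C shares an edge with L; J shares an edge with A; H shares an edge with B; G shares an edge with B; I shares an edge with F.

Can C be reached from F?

No

Explore from F.
Distance 1: reach I.
The search is exhausted without reaching C; it lies in a different component.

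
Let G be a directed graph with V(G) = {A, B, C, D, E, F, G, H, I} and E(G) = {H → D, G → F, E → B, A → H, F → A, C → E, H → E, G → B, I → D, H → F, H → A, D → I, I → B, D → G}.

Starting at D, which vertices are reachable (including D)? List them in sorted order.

A, B, D, E, F, G, H, I

Start at D.
Its neighbours: G, I.
Then their neighbours: B, F.
Then next layer: A.
Then next layer: H.
Then next layer: E.
Nothing further is reachable.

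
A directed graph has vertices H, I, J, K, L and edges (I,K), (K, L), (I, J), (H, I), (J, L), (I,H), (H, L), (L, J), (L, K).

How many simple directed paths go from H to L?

3

H→I→J→L
H→I→K→L
H→L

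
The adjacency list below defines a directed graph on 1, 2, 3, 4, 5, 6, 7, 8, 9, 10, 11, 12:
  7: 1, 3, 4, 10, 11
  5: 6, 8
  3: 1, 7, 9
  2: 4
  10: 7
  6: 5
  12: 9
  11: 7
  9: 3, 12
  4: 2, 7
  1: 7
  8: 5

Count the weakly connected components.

From 1: component {1, 2, 3, 4, 7, 9, 10, 11, 12}.
From 5: component {5, 6, 8}.
That's 2 components.

2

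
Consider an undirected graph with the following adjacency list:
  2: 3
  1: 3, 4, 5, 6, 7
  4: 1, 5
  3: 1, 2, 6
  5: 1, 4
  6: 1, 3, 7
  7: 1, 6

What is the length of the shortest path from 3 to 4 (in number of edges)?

Distance 0: 3.
Distance 1: 1, 2, 6.
Distance 2: 4, 5, 7 — contains 4.

2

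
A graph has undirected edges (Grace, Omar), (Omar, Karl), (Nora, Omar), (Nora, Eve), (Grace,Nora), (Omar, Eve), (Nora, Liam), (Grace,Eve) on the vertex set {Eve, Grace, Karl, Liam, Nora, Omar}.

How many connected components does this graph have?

From Eve: component {Eve, Grace, Karl, Liam, Nora, Omar}.
That's 1 component.

1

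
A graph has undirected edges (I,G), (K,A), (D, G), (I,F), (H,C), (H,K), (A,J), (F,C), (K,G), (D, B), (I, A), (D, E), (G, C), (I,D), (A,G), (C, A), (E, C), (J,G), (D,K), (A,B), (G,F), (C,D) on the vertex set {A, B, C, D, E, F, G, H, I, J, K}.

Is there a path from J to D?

Yes

Explore from J.
Distance 1: reach A, G.
Distance 2: reach B, C, D, F, I, K.
Found D.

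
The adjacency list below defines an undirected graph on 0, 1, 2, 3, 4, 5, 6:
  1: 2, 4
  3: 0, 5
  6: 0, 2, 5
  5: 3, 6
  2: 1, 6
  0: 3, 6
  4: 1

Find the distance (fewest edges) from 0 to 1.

3

Distance 0: 0.
Distance 1: 3, 6.
Distance 2: 2, 5.
Distance 3: 1 — contains 1.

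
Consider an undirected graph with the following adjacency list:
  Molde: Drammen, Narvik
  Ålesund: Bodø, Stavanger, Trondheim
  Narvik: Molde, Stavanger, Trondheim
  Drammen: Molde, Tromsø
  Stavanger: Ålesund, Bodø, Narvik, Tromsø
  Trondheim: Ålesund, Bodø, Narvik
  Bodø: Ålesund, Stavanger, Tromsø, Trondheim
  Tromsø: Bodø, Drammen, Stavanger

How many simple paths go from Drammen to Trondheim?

Drammen–Molde–Narvik–Stavanger–Ålesund–Bodø–Trondheim
Drammen–Molde–Narvik–Stavanger–Ålesund–Trondheim
Drammen–Molde–Narvik–Stavanger–Bodø–Ålesund–Trondheim
Drammen–Molde–Narvik–Stavanger–Bodø–Trondheim
Drammen–Molde–Narvik–Stavanger–Tromsø–Bodø–Ålesund–Trondheim
Drammen–Molde–Narvik–Stavanger–Tromsø–Bodø–Trondheim
Drammen–Molde–Narvik–Trondheim
Drammen–Tromsø–Bodø–Ålesund–Stavanger–Narvik–Trondheim
... and 9 more.

17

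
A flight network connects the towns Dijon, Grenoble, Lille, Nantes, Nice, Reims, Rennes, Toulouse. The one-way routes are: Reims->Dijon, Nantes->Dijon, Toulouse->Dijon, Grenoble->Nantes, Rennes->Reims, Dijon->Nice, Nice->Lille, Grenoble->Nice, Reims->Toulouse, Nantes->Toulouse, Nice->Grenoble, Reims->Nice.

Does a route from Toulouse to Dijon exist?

Yes

Explore from Toulouse.
Distance 1: reach Dijon.
Found Dijon.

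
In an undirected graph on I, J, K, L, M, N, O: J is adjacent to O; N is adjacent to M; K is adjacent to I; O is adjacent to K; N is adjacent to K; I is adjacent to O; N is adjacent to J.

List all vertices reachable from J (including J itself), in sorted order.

Start at J.
Its neighbours: N, O.
Then their neighbours: I, K, M.
Nothing further is reachable.

I, J, K, M, N, O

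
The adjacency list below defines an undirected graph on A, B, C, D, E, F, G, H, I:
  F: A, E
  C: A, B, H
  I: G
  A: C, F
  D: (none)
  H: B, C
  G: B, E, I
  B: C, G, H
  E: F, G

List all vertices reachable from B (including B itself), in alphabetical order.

Start at B.
Its neighbours: C, G, H.
Then their neighbours: A, E, I.
Then next layer: F.
Nothing further is reachable.

A, B, C, E, F, G, H, I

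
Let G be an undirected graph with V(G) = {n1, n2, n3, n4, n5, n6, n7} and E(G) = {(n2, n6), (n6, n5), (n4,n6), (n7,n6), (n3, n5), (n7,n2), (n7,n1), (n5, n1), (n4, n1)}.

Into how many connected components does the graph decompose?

From n1: component {n1, n2, n3, n4, n5, n6, n7}.
That's 1 component.

1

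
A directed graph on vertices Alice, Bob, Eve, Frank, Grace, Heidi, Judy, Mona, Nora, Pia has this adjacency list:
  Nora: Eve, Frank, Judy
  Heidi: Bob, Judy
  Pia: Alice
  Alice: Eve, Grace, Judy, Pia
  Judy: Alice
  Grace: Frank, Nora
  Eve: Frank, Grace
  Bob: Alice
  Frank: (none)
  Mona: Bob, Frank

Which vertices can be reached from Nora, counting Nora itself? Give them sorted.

Alice, Eve, Frank, Grace, Judy, Nora, Pia

Start at Nora.
Its neighbours: Eve, Frank, Judy.
Then their neighbours: Alice, Grace.
Then next layer: Pia.
Nothing further is reachable.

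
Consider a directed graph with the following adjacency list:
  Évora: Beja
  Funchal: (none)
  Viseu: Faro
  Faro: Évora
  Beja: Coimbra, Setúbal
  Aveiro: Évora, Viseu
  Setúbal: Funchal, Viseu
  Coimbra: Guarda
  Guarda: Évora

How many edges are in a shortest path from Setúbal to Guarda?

Distance 0: Setúbal.
Distance 1: Funchal, Viseu.
Distance 2: Faro.
Distance 3: Évora.
Distance 4: Beja.
Distance 5: Coimbra.
Distance 6: Guarda — contains Guarda.

6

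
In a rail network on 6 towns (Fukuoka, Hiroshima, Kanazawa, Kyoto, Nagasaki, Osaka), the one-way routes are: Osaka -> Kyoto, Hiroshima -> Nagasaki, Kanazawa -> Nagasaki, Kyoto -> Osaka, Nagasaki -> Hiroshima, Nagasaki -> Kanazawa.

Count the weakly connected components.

3

From Fukuoka: component {Fukuoka}.
From Hiroshima: component {Hiroshima, Kanazawa, Nagasaki}.
From Kyoto: component {Kyoto, Osaka}.
That's 3 components.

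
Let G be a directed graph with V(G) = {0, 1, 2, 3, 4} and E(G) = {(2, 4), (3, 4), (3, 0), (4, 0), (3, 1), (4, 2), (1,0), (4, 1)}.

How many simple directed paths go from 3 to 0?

3→0
3→1→0
3→4→0
3→4→1→0

4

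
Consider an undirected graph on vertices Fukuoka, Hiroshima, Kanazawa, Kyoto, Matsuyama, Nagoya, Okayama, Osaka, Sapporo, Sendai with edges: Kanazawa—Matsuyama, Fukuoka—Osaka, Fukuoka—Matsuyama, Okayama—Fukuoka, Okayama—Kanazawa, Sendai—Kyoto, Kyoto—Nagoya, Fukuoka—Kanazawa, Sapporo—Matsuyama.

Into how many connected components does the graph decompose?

3

From Fukuoka: component {Fukuoka, Kanazawa, Matsuyama, Okayama, Osaka, Sapporo}.
From Hiroshima: component {Hiroshima}.
From Kyoto: component {Kyoto, Nagoya, Sendai}.
That's 3 components.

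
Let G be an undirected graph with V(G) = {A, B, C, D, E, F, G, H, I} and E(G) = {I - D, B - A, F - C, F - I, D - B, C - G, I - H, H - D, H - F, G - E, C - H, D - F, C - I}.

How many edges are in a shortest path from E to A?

6

Distance 0: E.
Distance 1: G.
Distance 2: C.
Distance 3: F, H, I.
Distance 4: D.
Distance 5: B.
Distance 6: A — contains A.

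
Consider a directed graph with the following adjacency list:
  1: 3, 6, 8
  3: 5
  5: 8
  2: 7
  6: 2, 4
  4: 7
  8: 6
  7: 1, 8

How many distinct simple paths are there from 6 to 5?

6→2→7→1→3→5
6→4→7→1→3→5

2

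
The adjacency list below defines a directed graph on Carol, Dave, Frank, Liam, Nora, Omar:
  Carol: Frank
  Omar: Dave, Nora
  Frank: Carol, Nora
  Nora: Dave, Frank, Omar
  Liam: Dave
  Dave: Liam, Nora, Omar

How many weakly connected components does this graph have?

From Carol: component {Carol, Dave, Frank, Liam, Nora, Omar}.
That's 1 component.

1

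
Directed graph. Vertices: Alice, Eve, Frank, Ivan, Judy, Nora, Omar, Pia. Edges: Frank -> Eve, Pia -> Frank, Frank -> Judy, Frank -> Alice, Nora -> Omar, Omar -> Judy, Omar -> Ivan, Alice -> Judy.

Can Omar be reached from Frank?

No

Explore from Frank.
Distance 1: reach Alice, Eve, Judy.
The search from Frank is exhausted; no directed path reaches Omar.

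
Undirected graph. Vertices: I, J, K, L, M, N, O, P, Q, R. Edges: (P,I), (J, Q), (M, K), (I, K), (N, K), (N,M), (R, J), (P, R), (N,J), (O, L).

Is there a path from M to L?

No

Explore from M.
Distance 1: reach K, N.
Distance 2: reach I, J.
Distance 3: reach P, Q, R.
The search is exhausted without reaching L; it lies in a different component.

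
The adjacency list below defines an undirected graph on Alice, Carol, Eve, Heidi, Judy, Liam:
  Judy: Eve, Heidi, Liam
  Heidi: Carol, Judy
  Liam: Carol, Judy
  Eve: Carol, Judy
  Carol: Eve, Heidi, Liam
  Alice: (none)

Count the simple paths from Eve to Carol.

3

Eve–Carol
Eve–Judy–Heidi–Carol
Eve–Judy–Liam–Carol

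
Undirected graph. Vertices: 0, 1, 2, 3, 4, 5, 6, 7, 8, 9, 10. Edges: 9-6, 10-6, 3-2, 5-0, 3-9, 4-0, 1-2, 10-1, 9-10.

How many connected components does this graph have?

From 0: component {0, 4, 5}.
From 1: component {1, 2, 3, 6, 9, 10}.
From 7: component {7}.
From 8: component {8}.
That's 4 components.

4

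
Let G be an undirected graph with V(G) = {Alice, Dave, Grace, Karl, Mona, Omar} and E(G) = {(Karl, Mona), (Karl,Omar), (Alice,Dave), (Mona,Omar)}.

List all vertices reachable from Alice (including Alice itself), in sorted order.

Start at Alice.
Its neighbours: Dave.
Nothing further is reachable.

Alice, Dave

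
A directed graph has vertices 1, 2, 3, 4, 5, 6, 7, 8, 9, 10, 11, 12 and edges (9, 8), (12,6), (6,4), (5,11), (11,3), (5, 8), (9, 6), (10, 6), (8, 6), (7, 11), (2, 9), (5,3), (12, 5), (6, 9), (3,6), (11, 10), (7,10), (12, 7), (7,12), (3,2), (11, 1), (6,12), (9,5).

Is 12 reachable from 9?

Explore from 9.
Distance 1: reach 5, 6, 8.
Distance 2: reach 3, 4, 11, 12.
Found 12.

Yes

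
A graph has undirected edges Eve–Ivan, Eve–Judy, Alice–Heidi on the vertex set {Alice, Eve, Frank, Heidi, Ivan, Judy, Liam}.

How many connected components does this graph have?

From Alice: component {Alice, Heidi}.
From Eve: component {Eve, Ivan, Judy}.
From Frank: component {Frank}.
From Liam: component {Liam}.
That's 4 components.

4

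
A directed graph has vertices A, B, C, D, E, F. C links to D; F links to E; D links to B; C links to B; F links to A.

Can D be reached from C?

Explore from C.
Distance 1: reach B, D.
Found D.

Yes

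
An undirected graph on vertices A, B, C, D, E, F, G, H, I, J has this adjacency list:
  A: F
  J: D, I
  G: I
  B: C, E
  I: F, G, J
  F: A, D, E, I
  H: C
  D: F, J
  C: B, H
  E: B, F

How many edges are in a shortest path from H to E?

3

Distance 0: H.
Distance 1: C.
Distance 2: B.
Distance 3: E — contains E.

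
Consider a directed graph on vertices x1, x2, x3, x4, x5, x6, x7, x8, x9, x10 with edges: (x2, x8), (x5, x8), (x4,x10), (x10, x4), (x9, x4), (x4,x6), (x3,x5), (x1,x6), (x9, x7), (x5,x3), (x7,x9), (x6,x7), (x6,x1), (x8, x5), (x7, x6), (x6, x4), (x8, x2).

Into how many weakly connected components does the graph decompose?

From x1: component {x1, x4, x6, x7, x9, x10}.
From x2: component {x2, x3, x5, x8}.
That's 2 components.

2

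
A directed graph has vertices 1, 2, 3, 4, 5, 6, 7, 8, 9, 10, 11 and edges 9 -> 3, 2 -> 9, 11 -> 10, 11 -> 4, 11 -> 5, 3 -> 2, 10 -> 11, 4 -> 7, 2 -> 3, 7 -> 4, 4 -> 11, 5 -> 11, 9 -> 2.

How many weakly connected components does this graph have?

5

From 1: component {1}.
From 2: component {2, 3, 9}.
From 4: component {4, 5, 7, 10, 11}.
From 6: component {6}.
From 8: component {8}.
That's 5 components.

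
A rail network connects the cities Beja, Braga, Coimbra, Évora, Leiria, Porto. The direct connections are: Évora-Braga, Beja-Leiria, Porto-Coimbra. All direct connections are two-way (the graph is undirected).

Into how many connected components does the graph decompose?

From Beja: component {Beja, Leiria}.
From Braga: component {Braga, Évora}.
From Coimbra: component {Coimbra, Porto}.
That's 3 components.

3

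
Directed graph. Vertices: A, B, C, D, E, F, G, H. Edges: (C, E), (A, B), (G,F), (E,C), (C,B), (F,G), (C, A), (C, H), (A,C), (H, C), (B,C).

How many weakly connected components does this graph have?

From A: component {A, B, C, E, H}.
From D: component {D}.
From F: component {F, G}.
That's 3 components.

3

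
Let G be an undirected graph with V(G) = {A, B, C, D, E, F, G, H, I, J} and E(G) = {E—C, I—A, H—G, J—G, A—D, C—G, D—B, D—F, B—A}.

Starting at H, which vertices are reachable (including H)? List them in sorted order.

C, E, G, H, J

Start at H.
Its neighbours: G.
Then their neighbours: C, J.
Then next layer: E.
Nothing further is reachable.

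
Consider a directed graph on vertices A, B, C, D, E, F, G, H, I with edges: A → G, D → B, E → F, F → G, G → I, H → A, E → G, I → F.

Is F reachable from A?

Explore from A.
Distance 1: reach G.
Distance 2: reach I.
Distance 3: reach F.
Found F.

Yes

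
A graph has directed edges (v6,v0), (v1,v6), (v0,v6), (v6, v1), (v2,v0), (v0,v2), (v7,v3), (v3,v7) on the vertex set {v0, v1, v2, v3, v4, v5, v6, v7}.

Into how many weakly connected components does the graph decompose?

4

From v0: component {v0, v1, v2, v6}.
From v3: component {v3, v7}.
From v4: component {v4}.
From v5: component {v5}.
That's 4 components.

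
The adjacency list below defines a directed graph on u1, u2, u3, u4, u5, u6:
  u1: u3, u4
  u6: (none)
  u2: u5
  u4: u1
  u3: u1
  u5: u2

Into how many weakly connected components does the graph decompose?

3

From u1: component {u1, u3, u4}.
From u2: component {u2, u5}.
From u6: component {u6}.
That's 3 components.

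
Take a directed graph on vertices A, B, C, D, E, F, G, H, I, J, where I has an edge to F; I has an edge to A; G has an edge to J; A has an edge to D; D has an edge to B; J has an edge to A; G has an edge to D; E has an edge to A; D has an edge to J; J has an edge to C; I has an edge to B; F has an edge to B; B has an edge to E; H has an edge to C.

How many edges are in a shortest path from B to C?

Distance 0: B.
Distance 1: E.
Distance 2: A.
Distance 3: D.
Distance 4: J.
Distance 5: C — contains C.

5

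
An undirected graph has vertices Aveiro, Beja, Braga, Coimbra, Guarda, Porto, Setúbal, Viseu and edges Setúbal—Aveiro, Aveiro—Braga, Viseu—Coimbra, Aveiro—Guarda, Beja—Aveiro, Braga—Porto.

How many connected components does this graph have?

2

From Aveiro: component {Aveiro, Beja, Braga, Guarda, Porto, Setúbal}.
From Coimbra: component {Coimbra, Viseu}.
That's 2 components.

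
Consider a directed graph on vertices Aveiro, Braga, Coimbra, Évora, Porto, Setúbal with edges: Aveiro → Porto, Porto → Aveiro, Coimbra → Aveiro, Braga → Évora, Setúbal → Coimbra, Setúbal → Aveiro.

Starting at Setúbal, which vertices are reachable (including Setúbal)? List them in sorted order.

Aveiro, Coimbra, Porto, Setúbal

Start at Setúbal.
Its neighbours: Aveiro, Coimbra.
Then their neighbours: Porto.
Nothing further is reachable.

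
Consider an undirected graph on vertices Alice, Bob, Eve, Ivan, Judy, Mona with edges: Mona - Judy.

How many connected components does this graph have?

5

From Alice: component {Alice}.
From Bob: component {Bob}.
From Eve: component {Eve}.
From Ivan: component {Ivan}.
From Judy: component {Judy, Mona}.
That's 5 components.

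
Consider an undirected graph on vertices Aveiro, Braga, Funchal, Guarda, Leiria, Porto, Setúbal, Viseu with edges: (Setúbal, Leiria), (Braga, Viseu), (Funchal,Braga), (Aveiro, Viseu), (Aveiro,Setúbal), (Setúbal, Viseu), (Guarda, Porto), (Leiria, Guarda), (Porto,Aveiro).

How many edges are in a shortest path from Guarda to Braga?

4

Distance 0: Guarda.
Distance 1: Leiria, Porto.
Distance 2: Aveiro, Setúbal.
Distance 3: Viseu.
Distance 4: Braga — contains Braga.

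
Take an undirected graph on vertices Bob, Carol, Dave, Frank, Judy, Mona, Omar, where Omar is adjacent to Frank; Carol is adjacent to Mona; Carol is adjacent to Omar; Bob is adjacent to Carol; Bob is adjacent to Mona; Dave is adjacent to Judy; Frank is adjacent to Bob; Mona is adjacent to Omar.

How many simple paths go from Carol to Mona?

Carol–Bob–Frank–Omar–Mona
Carol–Bob–Mona
Carol–Mona
Carol–Omar–Frank–Bob–Mona
Carol–Omar–Mona

5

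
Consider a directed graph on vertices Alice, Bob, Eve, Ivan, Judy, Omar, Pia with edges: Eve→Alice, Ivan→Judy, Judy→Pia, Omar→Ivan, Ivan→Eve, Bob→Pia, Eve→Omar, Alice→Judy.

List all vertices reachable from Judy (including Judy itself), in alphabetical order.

Start at Judy.
Its neighbours: Pia.
Nothing further is reachable.

Judy, Pia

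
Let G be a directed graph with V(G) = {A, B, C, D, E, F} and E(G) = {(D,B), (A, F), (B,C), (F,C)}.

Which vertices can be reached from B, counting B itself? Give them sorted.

B, C

Start at B.
Its neighbours: C.
Nothing further is reachable.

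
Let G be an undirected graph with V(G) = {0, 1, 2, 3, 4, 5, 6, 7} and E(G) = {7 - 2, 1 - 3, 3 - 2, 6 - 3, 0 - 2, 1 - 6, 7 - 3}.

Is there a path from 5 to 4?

No

5 has no edges, so nothing is reachable from it.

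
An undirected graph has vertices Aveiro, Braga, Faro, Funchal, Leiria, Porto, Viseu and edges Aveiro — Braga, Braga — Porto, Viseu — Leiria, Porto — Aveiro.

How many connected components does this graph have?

From Aveiro: component {Aveiro, Braga, Porto}.
From Faro: component {Faro}.
From Funchal: component {Funchal}.
From Leiria: component {Leiria, Viseu}.
That's 4 components.

4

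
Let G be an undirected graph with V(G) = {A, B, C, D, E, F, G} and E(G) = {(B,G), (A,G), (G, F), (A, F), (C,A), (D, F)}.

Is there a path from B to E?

Explore from B.
Distance 1: reach G.
Distance 2: reach A, F.
Distance 3: reach C, D.
The search is exhausted without reaching E; it lies in a different component.

No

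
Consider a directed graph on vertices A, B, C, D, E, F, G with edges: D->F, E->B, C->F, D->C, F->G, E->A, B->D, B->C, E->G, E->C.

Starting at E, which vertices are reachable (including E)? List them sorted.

A, B, C, D, E, F, G

Start at E.
Its neighbours: A, B, C, G.
Then their neighbours: D, F.
Every vertex is now reached.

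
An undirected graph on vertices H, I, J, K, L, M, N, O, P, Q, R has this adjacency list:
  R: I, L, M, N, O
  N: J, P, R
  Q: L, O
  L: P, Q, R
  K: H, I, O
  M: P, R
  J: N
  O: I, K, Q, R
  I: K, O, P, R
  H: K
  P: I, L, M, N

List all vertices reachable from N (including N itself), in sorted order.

Start at N.
Its neighbours: J, P, R.
Then their neighbours: I, L, M, O.
Then next layer: K, Q.
Then next layer: H.
Every vertex is now reached.

H, I, J, K, L, M, N, O, P, Q, R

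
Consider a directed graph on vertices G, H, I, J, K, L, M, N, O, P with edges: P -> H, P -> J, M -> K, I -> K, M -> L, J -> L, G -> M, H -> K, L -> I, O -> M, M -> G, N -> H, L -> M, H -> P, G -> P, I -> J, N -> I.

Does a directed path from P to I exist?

Yes

Explore from P.
Distance 1: reach H, J.
Distance 2: reach K, L.
Distance 3: reach I, M.
Found I.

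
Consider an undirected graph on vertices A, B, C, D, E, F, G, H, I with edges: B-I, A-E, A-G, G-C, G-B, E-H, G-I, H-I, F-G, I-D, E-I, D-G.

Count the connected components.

From A: component {A, B, C, D, E, F, G, H, I}.
That's 1 component.

1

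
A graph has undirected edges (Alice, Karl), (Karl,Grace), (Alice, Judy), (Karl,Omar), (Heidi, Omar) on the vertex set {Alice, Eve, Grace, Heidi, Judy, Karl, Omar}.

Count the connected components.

2

From Alice: component {Alice, Grace, Heidi, Judy, Karl, Omar}.
From Eve: component {Eve}.
That's 2 components.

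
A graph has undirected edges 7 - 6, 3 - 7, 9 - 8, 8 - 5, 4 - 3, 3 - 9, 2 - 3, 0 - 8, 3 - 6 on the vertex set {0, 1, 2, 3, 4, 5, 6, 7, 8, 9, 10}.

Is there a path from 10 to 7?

10 has no edges, so nothing is reachable from it.

No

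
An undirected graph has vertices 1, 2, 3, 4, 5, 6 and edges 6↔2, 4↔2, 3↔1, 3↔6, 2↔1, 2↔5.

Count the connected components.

From 1: component {1, 2, 3, 4, 5, 6}.
That's 1 component.

1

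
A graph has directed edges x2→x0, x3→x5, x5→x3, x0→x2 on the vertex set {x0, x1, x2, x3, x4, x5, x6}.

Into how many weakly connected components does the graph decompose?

From x0: component {x0, x2}.
From x1: component {x1}.
From x3: component {x3, x5}.
From x4: component {x4}.
From x6: component {x6}.
That's 5 components.

5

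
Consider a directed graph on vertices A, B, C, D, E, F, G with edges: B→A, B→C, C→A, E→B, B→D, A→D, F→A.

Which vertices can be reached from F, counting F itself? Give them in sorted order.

A, D, F

Start at F.
Its neighbours: A.
Then their neighbours: D.
Nothing further is reachable.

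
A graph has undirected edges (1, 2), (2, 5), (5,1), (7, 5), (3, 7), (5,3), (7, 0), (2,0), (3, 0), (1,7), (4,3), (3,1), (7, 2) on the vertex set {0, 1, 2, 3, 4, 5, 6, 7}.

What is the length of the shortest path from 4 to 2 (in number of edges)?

Distance 0: 4.
Distance 1: 3.
Distance 2: 0, 1, 5, 7.
Distance 3: 2 — contains 2.

3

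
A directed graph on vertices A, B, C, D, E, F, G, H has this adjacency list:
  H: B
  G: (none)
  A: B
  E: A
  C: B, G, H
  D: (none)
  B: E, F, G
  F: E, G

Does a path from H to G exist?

Yes

Explore from H.
Distance 1: reach B.
Distance 2: reach E, F, G.
Found G.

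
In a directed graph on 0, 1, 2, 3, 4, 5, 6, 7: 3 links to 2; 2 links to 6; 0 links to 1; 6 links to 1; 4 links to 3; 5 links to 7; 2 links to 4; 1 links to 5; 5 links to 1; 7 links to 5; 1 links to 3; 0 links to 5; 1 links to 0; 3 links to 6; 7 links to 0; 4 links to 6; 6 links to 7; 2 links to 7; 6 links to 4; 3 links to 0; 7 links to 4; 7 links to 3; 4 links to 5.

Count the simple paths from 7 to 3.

7

7→0→1→3
7→0→5→1→3
7→3
7→4→3
7→4→5→1→3
7→4→6→1→3
7→5→1→3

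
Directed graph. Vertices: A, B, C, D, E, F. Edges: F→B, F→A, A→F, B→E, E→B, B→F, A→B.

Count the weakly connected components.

3

From A: component {A, B, E, F}.
From C: component {C}.
From D: component {D}.
That's 3 components.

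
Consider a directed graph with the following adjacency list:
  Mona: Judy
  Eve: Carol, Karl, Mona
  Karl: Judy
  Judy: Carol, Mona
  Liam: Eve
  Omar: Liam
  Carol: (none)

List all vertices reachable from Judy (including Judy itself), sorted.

Carol, Judy, Mona

Start at Judy.
Its neighbours: Carol, Mona.
Nothing further is reachable.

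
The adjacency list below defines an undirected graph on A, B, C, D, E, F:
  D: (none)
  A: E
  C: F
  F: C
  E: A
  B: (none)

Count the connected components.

From A: component {A, E}.
From B: component {B}.
From C: component {C, F}.
From D: component {D}.
That's 4 components.

4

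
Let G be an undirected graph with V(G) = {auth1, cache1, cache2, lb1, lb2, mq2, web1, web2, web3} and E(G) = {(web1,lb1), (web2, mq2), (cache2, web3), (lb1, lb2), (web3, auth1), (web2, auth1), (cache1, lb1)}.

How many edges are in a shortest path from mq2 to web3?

3

Distance 0: mq2.
Distance 1: web2.
Distance 2: auth1.
Distance 3: web3 — contains web3.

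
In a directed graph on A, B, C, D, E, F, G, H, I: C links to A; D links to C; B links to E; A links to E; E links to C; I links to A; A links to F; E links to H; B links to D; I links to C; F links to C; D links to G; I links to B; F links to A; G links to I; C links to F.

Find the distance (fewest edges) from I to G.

Distance 0: I.
Distance 1: A, B, C.
Distance 2: D, E, F.
Distance 3: G, H — contains G.

3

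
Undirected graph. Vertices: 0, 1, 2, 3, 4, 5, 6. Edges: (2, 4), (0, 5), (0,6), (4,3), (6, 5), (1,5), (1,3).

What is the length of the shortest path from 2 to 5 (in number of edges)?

4

Distance 0: 2.
Distance 1: 4.
Distance 2: 3.
Distance 3: 1.
Distance 4: 5 — contains 5.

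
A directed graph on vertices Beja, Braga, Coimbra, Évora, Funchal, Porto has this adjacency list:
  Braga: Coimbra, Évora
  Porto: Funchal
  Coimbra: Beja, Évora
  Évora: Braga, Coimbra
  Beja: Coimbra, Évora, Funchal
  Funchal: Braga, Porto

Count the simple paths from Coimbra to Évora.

3

Coimbra→Beja→Évora
Coimbra→Beja→Funchal→Braga→Évora
Coimbra→Évora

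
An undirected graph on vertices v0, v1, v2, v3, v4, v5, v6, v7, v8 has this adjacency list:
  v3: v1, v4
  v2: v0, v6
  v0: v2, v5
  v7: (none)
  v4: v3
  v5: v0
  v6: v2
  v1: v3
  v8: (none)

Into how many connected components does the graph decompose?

From v0: component {v0, v2, v5, v6}.
From v1: component {v1, v3, v4}.
From v7: component {v7}.
From v8: component {v8}.
That's 4 components.

4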